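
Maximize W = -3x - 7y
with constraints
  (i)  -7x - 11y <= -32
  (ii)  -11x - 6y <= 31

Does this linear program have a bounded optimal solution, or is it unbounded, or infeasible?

unbounded

From the feasible point (-533/79, 569/79), moving in the direction (11, -7) keeps every constraint satisfied while W increases without bound.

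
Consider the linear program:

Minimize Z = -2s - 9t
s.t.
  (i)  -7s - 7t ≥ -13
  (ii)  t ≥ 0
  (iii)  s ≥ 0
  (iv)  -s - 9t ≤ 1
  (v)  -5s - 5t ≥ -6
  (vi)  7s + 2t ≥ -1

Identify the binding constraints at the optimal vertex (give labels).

(iii) and (v)

Feasible corners and Z = -2s - 9t:
  (0, 0) → Z = 0
  (6/5, 0) → Z = -12/5
  (0, 6/5) → Z = -54/5

The minimum is at (0, 6/5). Substituting into each constraint, equality holds for (iii) and (v); the remaining constraints have slack.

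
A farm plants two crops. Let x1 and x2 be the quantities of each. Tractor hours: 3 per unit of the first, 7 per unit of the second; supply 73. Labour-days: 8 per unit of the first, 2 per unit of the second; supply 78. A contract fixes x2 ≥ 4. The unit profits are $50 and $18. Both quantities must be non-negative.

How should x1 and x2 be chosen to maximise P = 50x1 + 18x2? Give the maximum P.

x1 = 8, x2 = 7, maximum P = 526

Corner points and P = 50x1 + 18x2:
  (0, 73/7) → P = 1314/7
  (0, 4) → P = 72
  (8, 7) → P = 526
  (35/4, 4) → P = 1019/2

The optimum lies where 3x1 + 7x2 = 73 and 8x1 + 2x2 = 78.
Solving simultaneously gives x1 = 8, x2 = 7.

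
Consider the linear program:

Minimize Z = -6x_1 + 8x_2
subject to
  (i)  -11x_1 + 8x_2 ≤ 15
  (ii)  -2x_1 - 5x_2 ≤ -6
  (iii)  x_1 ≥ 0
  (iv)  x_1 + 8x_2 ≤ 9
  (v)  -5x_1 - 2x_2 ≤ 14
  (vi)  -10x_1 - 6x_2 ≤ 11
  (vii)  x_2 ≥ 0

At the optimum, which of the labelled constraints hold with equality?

Vertices and Z = -6x_1 + 8x_2:
  (3/11, 12/11) → Z = 78/11
  (3, 0) → Z = -18
  (9, 0) → Z = -54

The minimum is at (9, 0). Substituting into each constraint, equality holds for (iv) and (vii); the remaining constraints have slack.

(iv) and (vii)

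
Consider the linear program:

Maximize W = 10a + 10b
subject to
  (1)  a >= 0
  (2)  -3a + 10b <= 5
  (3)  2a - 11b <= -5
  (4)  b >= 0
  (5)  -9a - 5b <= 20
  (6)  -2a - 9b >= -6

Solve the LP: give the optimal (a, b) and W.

a = 21/40, b = 11/20, maximum W = 43/4

Feasible corners and W = 10a + 10b:
  (0, 1/2) → W = 5
  (0, 5/11) → W = 50/11
  (15/47, 28/47) → W = 430/47
  (21/40, 11/20) → W = 43/4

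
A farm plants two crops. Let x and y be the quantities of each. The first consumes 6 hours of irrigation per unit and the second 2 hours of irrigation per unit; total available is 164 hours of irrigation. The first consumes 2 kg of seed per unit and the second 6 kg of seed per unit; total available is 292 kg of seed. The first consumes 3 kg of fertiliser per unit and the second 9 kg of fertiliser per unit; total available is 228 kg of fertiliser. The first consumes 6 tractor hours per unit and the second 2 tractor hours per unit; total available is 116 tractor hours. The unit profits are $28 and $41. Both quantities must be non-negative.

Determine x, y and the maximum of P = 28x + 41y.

x = 49/4, y = 85/4, maximum P = 4857/4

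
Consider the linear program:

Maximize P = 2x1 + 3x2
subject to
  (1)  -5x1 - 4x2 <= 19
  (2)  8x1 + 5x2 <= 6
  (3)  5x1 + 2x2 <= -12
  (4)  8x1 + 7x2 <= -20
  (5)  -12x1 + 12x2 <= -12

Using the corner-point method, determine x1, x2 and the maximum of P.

The binding constraints are 5x1 + 2x2 = -12 and -12x1 + 12x2 = -12.
Solving simultaneously gives x1 = -10/7, x2 = -17/7.

x1 = -10/7, x2 = -17/7, maximum P = -71/7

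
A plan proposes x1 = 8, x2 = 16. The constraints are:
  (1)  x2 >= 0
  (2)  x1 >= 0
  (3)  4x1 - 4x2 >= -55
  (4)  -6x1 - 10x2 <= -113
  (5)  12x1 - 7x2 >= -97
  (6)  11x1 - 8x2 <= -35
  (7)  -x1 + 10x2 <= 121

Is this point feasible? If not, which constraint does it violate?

not feasible — violates (7)

Constraint (7): -x1 + 10x2 = 152, which is not ≤ 121. All other constraints are satisfied.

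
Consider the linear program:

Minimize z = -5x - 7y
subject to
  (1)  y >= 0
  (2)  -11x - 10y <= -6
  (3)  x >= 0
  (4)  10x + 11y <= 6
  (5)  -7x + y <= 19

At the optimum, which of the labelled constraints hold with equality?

Corner points and z = -5x - 7y:
  (6/11, 0) → z = -30/11
  (3/5, 0) → z = -3
  (2/7, 2/7) → z = -24/7

The minimum is at (2/7, 2/7). Substituting into each constraint, equality holds for (2) and (4); the remaining constraints have slack.

(2) and (4)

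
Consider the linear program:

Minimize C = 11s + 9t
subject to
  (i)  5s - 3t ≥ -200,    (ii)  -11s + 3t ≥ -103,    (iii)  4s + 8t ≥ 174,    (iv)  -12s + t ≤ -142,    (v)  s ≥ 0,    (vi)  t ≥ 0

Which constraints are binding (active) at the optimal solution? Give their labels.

Vertices and C = 11s + 9t:
  (101/2, 905/6) → C = 1913
  (626/31, 3110/31) → C = 34876/31
  (673/50, 751/50) → C = 7081/25
  (131/10, 76/5) → C = 2809/10

The minimum is at (131/10, 76/5). Substituting into each constraint, equality holds for (iii) and (iv); the remaining constraints have slack.

(iii) and (iv)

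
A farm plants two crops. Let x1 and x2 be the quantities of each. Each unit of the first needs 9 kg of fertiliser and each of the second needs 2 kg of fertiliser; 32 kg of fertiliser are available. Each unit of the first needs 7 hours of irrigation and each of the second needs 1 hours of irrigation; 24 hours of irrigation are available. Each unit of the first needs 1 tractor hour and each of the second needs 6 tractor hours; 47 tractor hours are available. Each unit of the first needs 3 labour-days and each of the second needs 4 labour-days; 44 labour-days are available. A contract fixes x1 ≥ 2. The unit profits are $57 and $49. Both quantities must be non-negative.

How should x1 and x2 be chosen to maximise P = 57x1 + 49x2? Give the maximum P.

Corner points and P = 57x1 + 49x2:
  (24/7, 0) → P = 1368/7
  (2, 0) → P = 114
  (16/5, 8/5) → P = 1304/5
  (2, 7) → P = 457

At the optimal vertex, 9x1 + 2x2 = 32 and x1 = 2.
Solving simultaneously gives x1 = 2, x2 = 7.

x1 = 2, x2 = 7, maximum P = 457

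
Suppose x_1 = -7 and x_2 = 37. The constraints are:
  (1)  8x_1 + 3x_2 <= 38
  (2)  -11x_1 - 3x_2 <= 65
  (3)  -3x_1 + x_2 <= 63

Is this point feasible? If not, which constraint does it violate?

not feasible — violates (1)

Constraint (1): 8x_1 + 3x_2 = 55, which is not ≤ 38. All other constraints are satisfied.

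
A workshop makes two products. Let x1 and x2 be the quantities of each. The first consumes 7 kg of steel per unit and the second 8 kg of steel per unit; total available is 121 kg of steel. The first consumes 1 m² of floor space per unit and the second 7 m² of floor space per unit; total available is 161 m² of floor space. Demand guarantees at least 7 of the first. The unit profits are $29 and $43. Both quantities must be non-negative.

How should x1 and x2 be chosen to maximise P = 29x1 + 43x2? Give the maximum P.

At the optimal vertex, 7x1 + 8x2 = 121 and x1 = 7.
Solving simultaneously gives x1 = 7, x2 = 9.

x1 = 7, x2 = 9, maximum P = 590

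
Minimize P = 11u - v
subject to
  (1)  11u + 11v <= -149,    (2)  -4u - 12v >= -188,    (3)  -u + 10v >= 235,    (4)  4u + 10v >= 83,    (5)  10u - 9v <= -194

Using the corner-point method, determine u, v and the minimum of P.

Corner points and P = 11u - v:
  (-482/11, 333/11) → P = -5635/11
  (-801/22, 503/22) → P = -4657/11
  (-221/2, 105/2) → P = -1268

At the optimal vertex, -4u - 12v = -188 and 4u + 10v = 83.
Solving simultaneously gives u = -221/2, v = 105/2.

u = -221/2, v = 105/2, minimum P = -1268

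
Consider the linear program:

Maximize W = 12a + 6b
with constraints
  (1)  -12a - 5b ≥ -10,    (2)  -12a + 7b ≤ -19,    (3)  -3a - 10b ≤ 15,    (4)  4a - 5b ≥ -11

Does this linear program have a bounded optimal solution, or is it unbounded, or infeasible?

Vertices and W = 12a + 6b:
  (55/48, -3/4) → W = 37/4
  (5/3, -2) → W = 8
  (85/141, -79/47) → W = -134/47
The feasible region has finitely many vertices and no improving ray; the maximum is 37/4 at (55/48, -3/4).

bounded optimum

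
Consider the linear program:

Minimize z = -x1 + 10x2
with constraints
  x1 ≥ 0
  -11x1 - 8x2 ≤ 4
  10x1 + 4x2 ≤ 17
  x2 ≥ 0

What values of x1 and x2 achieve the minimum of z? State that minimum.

x1 = 17/10, x2 = 0, minimum z = -17/10

Corner points and z = -x1 + 10x2:
  (0, 17/4) → z = 85/2
  (0, 0) → z = 0
  (17/10, 0) → z = -17/10

The binding constraints are 10x1 + 4x2 = 17 and x2 = 0.
Solving simultaneously gives x1 = 17/10, x2 = 0.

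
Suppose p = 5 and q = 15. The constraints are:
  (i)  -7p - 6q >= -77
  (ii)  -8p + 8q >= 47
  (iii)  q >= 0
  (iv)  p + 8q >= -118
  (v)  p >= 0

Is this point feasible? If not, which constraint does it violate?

Constraint (i): -7p - 6q = -125, which is not ≥ -77. All other constraints are satisfied.

not feasible — violates (i)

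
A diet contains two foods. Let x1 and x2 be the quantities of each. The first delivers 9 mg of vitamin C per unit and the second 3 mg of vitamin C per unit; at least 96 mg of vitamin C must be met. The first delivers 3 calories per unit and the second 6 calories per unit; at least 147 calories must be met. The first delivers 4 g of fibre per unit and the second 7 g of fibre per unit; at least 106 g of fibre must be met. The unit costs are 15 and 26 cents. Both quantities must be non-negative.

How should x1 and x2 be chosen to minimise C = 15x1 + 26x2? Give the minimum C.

The feasible region is unbounded (it extends along (0, 1), (1, 0)), but C strictly increases along every unbounded feasible direction, so there is no improving ray and the minimum is attained at a vertex.

x1 = 3, x2 = 23, minimum C = 643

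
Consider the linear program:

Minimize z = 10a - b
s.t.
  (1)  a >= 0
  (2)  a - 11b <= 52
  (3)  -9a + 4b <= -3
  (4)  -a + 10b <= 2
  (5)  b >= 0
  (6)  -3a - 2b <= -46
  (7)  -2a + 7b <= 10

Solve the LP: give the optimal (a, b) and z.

a = 57/4, b = 13/8, minimum z = 1127/8

The feasible region is unbounded (it extends along (11, 1), (10, 1)), but z strictly increases along every unbounded feasible direction, so there is no improving ray and the minimum is attained at a vertex.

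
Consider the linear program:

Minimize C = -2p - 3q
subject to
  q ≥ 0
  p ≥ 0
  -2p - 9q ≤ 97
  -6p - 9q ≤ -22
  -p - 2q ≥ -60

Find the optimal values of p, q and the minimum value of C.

Vertices and C = -2p - 3q:
  (11/3, 0) → C = -22/3
  (60, 0) → C = -120
  (0, 22/9) → C = -22/3
  (0, 30) → C = -90

The optimum lies where q = 0 and -p - 2q = -60.
Solving simultaneously gives p = 60, q = 0.

p = 60, q = 0, minimum C = -120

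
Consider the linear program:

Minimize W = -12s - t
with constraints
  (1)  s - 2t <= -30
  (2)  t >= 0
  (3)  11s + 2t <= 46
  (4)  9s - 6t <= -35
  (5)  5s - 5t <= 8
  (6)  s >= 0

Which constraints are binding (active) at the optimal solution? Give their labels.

(1) and (3)

Vertices and W = -12s - t:
  (4/3, 47/3) → W = -95/3
  (0, 15) → W = -15
  (0, 23) → W = -23

The minimum is at (4/3, 47/3). Substituting into each constraint, equality holds for (1) and (3); the remaining constraints have slack.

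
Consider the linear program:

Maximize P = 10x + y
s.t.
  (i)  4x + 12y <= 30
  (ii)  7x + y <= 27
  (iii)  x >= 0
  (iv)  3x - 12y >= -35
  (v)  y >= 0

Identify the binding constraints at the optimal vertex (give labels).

(ii) and (v)

Corner points and P = 10x + y:
  (147/40, 51/40) → P = 1521/40
  (0, 5/2) → P = 5/2
  (27/7, 0) → P = 270/7
  (0, 0) → P = 0

The maximum is at (27/7, 0). Substituting into each constraint, equality holds for (ii) and (v); the remaining constraints have slack.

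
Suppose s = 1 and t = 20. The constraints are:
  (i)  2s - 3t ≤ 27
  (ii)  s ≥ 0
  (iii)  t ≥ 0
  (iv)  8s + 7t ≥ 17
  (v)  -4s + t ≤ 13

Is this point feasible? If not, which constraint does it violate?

not feasible — violates (v)

Constraint (v): -4s + t = 16, which is not ≤ 13. All other constraints are satisfied.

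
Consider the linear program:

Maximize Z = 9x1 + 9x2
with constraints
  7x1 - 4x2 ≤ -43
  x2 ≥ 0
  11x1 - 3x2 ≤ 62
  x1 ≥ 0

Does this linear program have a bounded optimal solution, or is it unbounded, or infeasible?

unbounded

From the feasible point (377/23, 907/23), moving in the direction (0, 1) keeps every constraint satisfied while Z increases without bound.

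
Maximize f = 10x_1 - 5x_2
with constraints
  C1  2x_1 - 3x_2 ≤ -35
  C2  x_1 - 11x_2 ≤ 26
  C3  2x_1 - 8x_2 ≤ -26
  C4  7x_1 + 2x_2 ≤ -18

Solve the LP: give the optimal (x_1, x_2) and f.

x_1 = -124/25, x_2 = 209/25, maximum f = -457/5

Vertices and f = 10x_1 - 5x_2:
  (-101/5, -9/5) → f = -193
  (-124/25, 209/25) → f = -457/5
  (-247/7, -39/7) → f = -325
The feasible region is unbounded (it extends along (-11, -1), (-2, 7)), but f strictly decreases along every unbounded feasible direction, so there is no improving ray and the maximum is attained at a vertex.

At the optimal vertex, 2x_1 - 3x_2 = -35 and 7x_1 + 2x_2 = -18.
Solving simultaneously gives x_1 = -124/25, x_2 = 209/25.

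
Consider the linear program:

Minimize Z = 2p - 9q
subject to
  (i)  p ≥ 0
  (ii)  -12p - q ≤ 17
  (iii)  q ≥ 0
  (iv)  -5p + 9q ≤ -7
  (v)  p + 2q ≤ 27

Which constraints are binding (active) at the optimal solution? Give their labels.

(iv) and (v)

Extreme points and Z = 2p - 9q:
  (7/5, 0) → Z = 14/5
  (27, 0) → Z = 54
  (257/19, 128/19) → Z = -638/19

The minimum is at (257/19, 128/19). Substituting into each constraint, equality holds for (iv) and (v); the remaining constraints have slack.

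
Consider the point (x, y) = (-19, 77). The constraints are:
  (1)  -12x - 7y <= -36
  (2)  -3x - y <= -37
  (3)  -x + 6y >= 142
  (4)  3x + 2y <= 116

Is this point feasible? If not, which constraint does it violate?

Constraint (2): -3x - y = -20, which is not ≤ -37. All other constraints are satisfied.

not feasible — violates (2)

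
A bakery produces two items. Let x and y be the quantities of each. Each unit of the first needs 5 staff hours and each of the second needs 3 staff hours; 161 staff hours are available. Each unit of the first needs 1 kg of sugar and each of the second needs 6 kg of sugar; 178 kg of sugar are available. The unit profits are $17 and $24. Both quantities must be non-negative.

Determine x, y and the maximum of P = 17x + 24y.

x = 16, y = 27, maximum P = 920

Feasible corners and P = 17x + 24y:
  (0, 0) → P = 0
  (0, 89/3) → P = 712
  (161/5, 0) → P = 2737/5
  (16, 27) → P = 920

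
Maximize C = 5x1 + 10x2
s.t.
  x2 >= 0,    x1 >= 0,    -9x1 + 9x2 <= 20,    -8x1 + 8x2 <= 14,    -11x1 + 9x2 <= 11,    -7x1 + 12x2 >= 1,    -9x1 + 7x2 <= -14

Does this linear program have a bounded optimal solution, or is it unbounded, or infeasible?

From the feasible point (105/8, 119/8), moving in the direction (8, 8) keeps every constraint satisfied while C increases without bound.

unbounded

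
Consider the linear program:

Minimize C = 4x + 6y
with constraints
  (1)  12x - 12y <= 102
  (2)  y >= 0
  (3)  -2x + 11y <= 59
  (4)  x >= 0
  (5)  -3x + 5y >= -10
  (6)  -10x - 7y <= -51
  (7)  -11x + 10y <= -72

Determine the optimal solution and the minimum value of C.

Extreme points and C = 4x + 6y:
  (305/18, 76/9) → C = 1066/9
  (65/4, 31/4) → C = 223/2
  (1382/101, 793/101) → C = 10286/101
  (52/5, 106/25) → C = 1676/25

At the optimal vertex, -3x + 5y = -10 and -11x + 10y = -72.
Solving simultaneously gives x = 52/5, y = 106/25.

x = 52/5, y = 106/25, minimum C = 1676/25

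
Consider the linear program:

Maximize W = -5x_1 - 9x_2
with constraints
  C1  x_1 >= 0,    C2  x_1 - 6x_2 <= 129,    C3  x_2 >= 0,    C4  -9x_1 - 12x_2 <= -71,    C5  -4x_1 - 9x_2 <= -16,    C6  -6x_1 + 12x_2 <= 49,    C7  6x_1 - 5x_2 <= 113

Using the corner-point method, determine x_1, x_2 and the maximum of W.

Extreme points and W = -5x_1 - 9x_2:
  (71/9, 0) → W = -355/9
  (113/6, 0) → W = -565/6
  (22/15, 289/60) → W = -3041/60
  (1601/42, 162/7) → W = -16753/42

The optimum lies where x_2 = 0 and -9x_1 - 12x_2 = -71.
Solving simultaneously gives x_1 = 71/9, x_2 = 0.

x_1 = 71/9, x_2 = 0, maximum W = -355/9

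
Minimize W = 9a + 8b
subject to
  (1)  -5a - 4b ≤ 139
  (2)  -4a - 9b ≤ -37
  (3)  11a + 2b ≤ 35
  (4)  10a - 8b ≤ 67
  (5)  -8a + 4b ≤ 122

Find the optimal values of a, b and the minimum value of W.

a = -475/44, b = 98/11, minimum W = -1139/44

Feasible corners and W = 9a + 8b:
  (241/91, 267/91) → W = 615/13
  (-475/44, 98/11) → W = -1139/44
  (-26/15, 811/30) → W = 602/3

The binding constraints are -4a - 9b = -37 and -8a + 4b = 122.
Solving simultaneously gives a = -475/44, b = 98/11.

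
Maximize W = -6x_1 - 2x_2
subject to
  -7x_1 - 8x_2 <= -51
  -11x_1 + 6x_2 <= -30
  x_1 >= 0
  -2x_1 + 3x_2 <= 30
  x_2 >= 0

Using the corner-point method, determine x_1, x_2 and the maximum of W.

x_1 = 21/5, x_2 = 27/10, maximum W = -153/5

Vertices and W = -6x_1 - 2x_2:
  (21/5, 27/10) → W = -153/5
  (51/7, 0) → W = -306/7
  (90/7, 130/7) → W = -800/7
The feasible region is unbounded (it extends along (3, 2), (1, 0)), but W strictly decreases along every unbounded feasible direction, so there is no improving ray and the maximum is attained at a vertex.

At the optimal vertex, -7x_1 - 8x_2 = -51 and -11x_1 + 6x_2 = -30.
Solving simultaneously gives x_1 = 21/5, x_2 = 27/10.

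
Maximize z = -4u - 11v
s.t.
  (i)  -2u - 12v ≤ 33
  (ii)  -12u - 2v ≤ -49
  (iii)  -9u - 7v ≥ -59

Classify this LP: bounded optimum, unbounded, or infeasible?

bounded optimum

Extreme points and z = -4u - 11v:
  (327/70, -247/70) → z = 1409/70
  (939/94, -415/94) → z = 809/94
  (75/22, 89/22) → z = -1279/22
The feasible region has finitely many vertices and no improving ray; the maximum is 1409/70 at (327/70, -247/70).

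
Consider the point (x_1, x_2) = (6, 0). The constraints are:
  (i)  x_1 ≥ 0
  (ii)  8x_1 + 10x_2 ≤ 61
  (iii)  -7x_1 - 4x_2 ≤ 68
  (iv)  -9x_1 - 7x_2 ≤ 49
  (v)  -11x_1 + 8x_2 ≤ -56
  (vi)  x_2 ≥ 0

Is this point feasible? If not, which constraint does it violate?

(i): 6 ≥ 0 ✓
(ii): 48 ≤ 61 ✓
(iii): -42 ≤ 68 ✓
(iv): -54 ≤ 49 ✓
(v): -66 ≤ -56 ✓
(vi): 0 ≥ 0 ✓

feasible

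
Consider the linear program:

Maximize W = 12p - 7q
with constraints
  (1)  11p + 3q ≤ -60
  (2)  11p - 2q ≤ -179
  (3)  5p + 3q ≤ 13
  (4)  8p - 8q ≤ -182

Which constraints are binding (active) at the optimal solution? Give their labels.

(2) and (4)

Feasible corners and W = 12p - 7q:
  (-657/55, 119/5) → W = -17047/55
  (-73/6, 443/18) → W = -5729/18
  (-89/6, 95/12) → W = -2801/12
The feasible region is unbounded (it extends along (-3, 5), (-1, -1)), but W strictly decreases along every unbounded feasible direction, so there is no improving ray and the maximum is attained at a vertex.

The maximum is at (-89/6, 95/12). Substituting into each constraint, equality holds for (2) and (4); the remaining constraints have slack.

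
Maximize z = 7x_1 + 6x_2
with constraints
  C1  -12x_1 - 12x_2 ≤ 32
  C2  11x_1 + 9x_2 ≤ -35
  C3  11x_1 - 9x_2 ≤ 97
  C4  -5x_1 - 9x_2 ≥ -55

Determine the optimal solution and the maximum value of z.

Corner points and z = 7x_1 + 6x_2:
  (-11/2, 17/6) → z = -43/2
  (-79/4, 205/12) → z = -143/4
  (-15, 130/9) → z = -55/3

x_1 = -15, x_2 = 130/9, maximum z = -55/3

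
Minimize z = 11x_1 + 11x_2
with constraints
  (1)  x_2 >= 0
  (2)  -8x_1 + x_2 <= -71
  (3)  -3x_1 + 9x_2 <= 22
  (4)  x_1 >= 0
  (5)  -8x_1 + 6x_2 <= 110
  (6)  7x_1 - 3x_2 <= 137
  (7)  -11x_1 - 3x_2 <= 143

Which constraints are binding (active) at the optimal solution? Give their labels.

(1) and (2)

Corner points and z = 11x_1 + 11x_2:
  (71/8, 0) → z = 781/8
  (137/7, 0) → z = 1507/7
  (661/69, 389/69) → z = 3850/23
  (433/18, 565/54) → z = 10252/27

The minimum is at (71/8, 0). Substituting into each constraint, equality holds for (1) and (2); the remaining constraints have slack.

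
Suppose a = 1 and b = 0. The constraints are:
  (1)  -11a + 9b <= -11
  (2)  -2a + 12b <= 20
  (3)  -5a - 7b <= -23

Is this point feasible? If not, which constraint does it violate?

Constraint (3): -5a - 7b = -5, which is not ≤ -23. All other constraints are satisfied.

not feasible — violates (3)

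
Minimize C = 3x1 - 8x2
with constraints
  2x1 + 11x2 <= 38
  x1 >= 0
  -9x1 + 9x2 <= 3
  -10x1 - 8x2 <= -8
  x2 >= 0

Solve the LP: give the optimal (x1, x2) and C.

x1 = 103/39, x2 = 116/39, minimum C = -619/39

Feasible corners and C = 3x1 - 8x2:
  (103/39, 116/39) → C = -619/39
  (19, 0) → C = 57
  (8/27, 17/27) → C = -112/27
  (4/5, 0) → C = 12/5

At the optimal vertex, 2x1 + 11x2 = 38 and -9x1 + 9x2 = 3.
Solving simultaneously gives x1 = 103/39, x2 = 116/39.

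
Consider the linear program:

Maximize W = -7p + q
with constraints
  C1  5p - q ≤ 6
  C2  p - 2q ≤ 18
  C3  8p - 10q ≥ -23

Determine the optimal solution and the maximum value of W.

p = -113/3, q = -167/6, maximum W = 1415/6

Corner points and W = -7p + q:
  (-2/3, -28/3) → W = -14/3
  (83/42, 163/42) → W = -209/21
  (-113/3, -167/6) → W = 1415/6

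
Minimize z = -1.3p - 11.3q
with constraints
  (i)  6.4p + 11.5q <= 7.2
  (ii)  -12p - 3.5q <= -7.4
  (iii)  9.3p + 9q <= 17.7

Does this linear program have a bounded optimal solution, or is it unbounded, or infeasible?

bounded optimum

Feasible corners and z = -1.3p - 11.3q:
  (599/1156, 488/1445) → z = -259511/57800
  (925/329, -1544/1645) → z = 114347/16450
The feasible region has finitely many vertices and no improving ray; the minimum is -259511/57800 at (599/1156, 488/1445).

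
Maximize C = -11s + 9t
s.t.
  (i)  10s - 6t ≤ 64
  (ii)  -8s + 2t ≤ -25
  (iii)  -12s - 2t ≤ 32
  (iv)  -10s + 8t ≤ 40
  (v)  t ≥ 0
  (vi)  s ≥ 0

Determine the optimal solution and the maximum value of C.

s = 188/5, t = 52, maximum C = 272/5

Corner points and C = -11s + 9t:
  (188/5, 52) → C = 272/5
  (32/5, 0) → C = -352/5
  (70/11, 285/22) → C = 1025/22
  (25/8, 0) → C = -275/8

The binding constraints are 10s - 6t = 64 and -10s + 8t = 40.
Solving simultaneously gives s = 188/5, t = 52.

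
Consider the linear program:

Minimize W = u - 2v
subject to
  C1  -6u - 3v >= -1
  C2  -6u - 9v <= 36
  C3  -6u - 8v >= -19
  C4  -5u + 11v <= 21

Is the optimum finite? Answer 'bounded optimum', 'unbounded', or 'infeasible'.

bounded optimum

Extreme points and W = u - 2v:
  (13/4, -37/6) → W = 187/12
  (-52/81, 131/81) → W = -314/81
  (-195/37, -18/37) → W = -159/37
The feasible region has finitely many vertices and no improving ray; the minimum is -159/37 at (-195/37, -18/37).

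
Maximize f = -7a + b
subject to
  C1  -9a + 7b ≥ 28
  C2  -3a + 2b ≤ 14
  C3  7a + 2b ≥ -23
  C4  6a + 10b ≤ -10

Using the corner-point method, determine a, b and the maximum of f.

a = -105/29, b = 34/29, maximum f = 769/29

Corner points and f = -7a + b:
  (-217/67, -11/67) → f = 1508/67
  (-175/66, 13/22) → f = 632/33
  (-105/29, 34/29) → f = 769/29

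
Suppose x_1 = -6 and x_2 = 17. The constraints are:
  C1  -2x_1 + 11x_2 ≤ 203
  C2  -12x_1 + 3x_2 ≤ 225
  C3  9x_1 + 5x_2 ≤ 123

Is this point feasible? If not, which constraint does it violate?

feasible

C1: 199 ≤ 203 ✓
C2: 123 ≤ 225 ✓
C3: 31 ≤ 123 ✓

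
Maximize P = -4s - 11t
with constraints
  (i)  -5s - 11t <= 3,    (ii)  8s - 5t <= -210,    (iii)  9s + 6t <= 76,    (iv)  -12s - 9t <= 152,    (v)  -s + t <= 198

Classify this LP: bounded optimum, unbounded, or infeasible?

bounded optimum

Extreme points and P = -4s - 11t:
  (-880/93, 2498/93) → P = -7986/31
  (-1325/66, 326/33) → P = -312/11
  (-1112/15, 1858/15) → P = -1066
  (-1934/21, 2224/21) → P = -5576/7
The feasible region has finitely many vertices and no improving ray; the maximum is -312/11 at (-1325/66, 326/33).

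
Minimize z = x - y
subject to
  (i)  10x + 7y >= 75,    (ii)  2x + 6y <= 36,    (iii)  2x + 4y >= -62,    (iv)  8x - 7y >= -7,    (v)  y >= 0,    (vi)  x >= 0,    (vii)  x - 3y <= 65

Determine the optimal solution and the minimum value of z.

Feasible corners and z = x - y:
  (99/23, 105/23) → z = -6/23
  (15/2, 0) → z = 15/2
  (18, 0) → z = 18

x = 99/23, y = 105/23, minimum z = -6/23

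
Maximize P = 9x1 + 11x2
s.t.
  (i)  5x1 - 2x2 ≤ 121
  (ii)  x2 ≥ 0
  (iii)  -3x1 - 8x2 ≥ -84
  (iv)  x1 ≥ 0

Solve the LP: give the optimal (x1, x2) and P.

Vertices and P = 9x1 + 11x2:
  (121/5, 0) → P = 1089/5
  (568/23, 57/46) → P = 10851/46
  (0, 0) → P = 0
  (0, 21/2) → P = 231/2

x1 = 568/23, x2 = 57/46, maximum P = 10851/46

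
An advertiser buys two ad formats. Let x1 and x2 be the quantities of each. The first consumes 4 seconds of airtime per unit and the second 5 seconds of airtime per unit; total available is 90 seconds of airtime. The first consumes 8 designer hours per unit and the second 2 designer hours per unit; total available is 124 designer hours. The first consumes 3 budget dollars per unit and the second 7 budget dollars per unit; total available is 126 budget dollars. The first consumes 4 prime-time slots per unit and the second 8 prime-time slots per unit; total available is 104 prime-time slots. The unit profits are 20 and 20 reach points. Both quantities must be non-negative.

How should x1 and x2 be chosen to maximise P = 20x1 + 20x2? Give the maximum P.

x1 = 14, x2 = 6, maximum P = 400

Vertices and P = 20x1 + 20x2:
  (0, 0) → P = 0
  (0, 13) → P = 260
  (31/2, 0) → P = 310
  (14, 6) → P = 400

The binding constraints are 8x1 + 2x2 = 124 and 4x1 + 8x2 = 104.
Solving simultaneously gives x1 = 14, x2 = 6.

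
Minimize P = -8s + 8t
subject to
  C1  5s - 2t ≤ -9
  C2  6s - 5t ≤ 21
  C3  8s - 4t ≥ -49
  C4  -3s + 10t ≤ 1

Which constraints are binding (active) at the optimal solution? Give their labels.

Corner points and P = -8s + 8t:
  (-87/13, -159/13) → P = -576/13
  (-2, -1/2) → P = 12
  (-329/16, -231/8) → P = -133/2
  (-243/34, -139/68) → P = 694/17

The minimum is at (-329/16, -231/8). Substituting into each constraint, equality holds for C2 and C3; the remaining constraints have slack.

C2 and C3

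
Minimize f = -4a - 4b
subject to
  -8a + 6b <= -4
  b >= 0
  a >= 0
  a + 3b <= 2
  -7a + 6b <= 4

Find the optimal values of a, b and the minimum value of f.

a = 2, b = 0, minimum f = -8

Vertices and f = -4a - 4b:
  (1/2, 0) → f = -2
  (4/5, 2/5) → f = -24/5
  (2, 0) → f = -8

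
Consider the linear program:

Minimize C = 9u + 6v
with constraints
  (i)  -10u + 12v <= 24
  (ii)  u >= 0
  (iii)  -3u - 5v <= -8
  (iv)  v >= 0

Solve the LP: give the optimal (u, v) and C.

Vertices and C = 9u + 6v:
  (0, 2) → C = 12
  (0, 8/5) → C = 48/5
  (8/3, 0) → C = 24
The feasible region is unbounded (it extends along (6, 5), (1, 0)), but C strictly increases along every unbounded feasible direction, so there is no improving ray and the minimum is attained at a vertex.

At the optimal vertex, u = 0 and -3u - 5v = -8.
Solving simultaneously gives u = 0, v = 8/5.

u = 0, v = 8/5, minimum C = 48/5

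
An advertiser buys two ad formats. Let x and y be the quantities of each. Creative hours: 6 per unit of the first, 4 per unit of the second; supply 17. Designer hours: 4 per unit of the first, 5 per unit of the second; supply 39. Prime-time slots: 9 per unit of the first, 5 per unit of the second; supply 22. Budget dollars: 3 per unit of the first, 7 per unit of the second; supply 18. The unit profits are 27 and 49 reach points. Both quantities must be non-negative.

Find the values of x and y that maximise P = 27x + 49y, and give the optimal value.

Corner points and P = 27x + 49y:
  (0, 0) → P = 0
  (0, 18/7) → P = 126
  (22/9, 0) → P = 66
  (4/3, 2) → P = 134

The binding constraints are 9x + 5y = 22 and 3x + 7y = 18.
Solving simultaneously gives x = 4/3, y = 2.

x = 4/3, y = 2, maximum P = 134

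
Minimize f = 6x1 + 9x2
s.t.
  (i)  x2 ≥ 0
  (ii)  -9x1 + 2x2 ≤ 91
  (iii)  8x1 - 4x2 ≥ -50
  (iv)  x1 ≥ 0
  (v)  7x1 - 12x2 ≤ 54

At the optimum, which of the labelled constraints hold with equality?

Vertices and f = 6x1 + 9x2:
  (0, 0) → f = 0
  (54/7, 0) → f = 324/7
  (0, 25/2) → f = 225/2
The feasible region is unbounded (it extends along (12, 7), (1, 2)), but f strictly increases along every unbounded feasible direction, so there is no improving ray and the minimum is attained at a vertex.

The minimum is at (0, 0). Substituting into each constraint, equality holds for (i) and (iv); the remaining constraints have slack.

(i) and (iv)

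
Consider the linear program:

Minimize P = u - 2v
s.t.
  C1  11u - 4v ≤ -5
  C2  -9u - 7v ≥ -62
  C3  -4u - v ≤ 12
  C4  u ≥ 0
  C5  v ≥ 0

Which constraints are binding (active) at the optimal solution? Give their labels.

Vertices and P = u - 2v:
  (213/113, 727/113) → P = -1241/113
  (0, 5/4) → P = -5/2
  (0, 62/7) → P = -124/7

The minimum is at (0, 62/7). Substituting into each constraint, equality holds for C2 and C4; the remaining constraints have slack.

C2 and C4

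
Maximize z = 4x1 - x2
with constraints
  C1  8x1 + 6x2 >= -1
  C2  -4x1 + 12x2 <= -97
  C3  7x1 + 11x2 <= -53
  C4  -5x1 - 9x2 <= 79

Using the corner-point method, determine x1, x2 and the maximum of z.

x1 = 49, x2 = -36, maximum z = 232

Extreme points and z = 4x1 - x2:
  (307/46, -417/46) → z = 1645/46
  (155/14, -209/14) → z = 829/14
  (49, -36) → z = 232

The optimum lies where 7x1 + 11x2 = -53 and -5x1 - 9x2 = 79.
Solving simultaneously gives x1 = 49, x2 = -36.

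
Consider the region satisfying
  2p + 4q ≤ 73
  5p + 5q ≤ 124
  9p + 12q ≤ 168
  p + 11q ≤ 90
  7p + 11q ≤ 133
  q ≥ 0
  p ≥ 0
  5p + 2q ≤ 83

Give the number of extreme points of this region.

5

Of the 28 pairwise boundary intersections, those satisfying every inequality are:
  (43/6, 497/66)
  (0, 90/11)
  (647/41, 84/41)
  (0, 0)
  (83/5, 0)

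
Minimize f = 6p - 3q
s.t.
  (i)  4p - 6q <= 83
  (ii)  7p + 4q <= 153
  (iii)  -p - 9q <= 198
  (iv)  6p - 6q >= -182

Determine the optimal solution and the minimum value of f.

Extreme points and f = 6p - 3q:
  (625/29, 31/58) → f = 7407/58
  (-21/2, -125/6) → f = -1/2
  (95/33, 1096/33) → f = -906/11
  (-471/10, -503/30) → f = -2323/10

The binding constraints are -p - 9q = 198 and 6p - 6q = -182.
Solving simultaneously gives p = -471/10, q = -503/30.

p = -471/10, q = -503/30, minimum f = -2323/10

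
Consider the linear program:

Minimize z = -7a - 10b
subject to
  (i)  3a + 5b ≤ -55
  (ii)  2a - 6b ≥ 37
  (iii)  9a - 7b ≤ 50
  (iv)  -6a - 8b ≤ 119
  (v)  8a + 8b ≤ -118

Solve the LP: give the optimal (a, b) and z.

Vertices and z = -7a - 10b:
  (-209/26, -115/13) → z = 3763/26
  (-103/16, -133/16) → z = 2051/16
  (-433/114, -457/38) → z = 16741/114
  (-213/64, -731/64) → z = 8801/64

a = -103/16, b = -133/16, minimum z = 2051/16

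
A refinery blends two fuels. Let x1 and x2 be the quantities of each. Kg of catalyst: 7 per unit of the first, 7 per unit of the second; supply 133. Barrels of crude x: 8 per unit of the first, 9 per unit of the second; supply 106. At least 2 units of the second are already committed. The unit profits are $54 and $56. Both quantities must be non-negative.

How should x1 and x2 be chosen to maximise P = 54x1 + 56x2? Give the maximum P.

x1 = 11, x2 = 2, maximum P = 706

Extreme points and P = 54x1 + 56x2:
  (0, 106/9) → P = 5936/9
  (0, 2) → P = 112
  (11, 2) → P = 706

The optimum lies where 8x1 + 9x2 = 106 and x2 = 2.
Solving simultaneously gives x1 = 11, x2 = 2.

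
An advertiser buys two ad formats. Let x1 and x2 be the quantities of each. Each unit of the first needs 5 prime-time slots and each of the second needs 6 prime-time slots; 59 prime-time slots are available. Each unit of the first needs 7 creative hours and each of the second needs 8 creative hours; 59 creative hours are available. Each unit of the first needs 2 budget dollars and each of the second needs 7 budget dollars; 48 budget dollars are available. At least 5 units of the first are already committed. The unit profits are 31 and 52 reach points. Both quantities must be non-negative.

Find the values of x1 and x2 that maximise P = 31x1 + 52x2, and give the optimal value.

x1 = 5, x2 = 3, maximum P = 311

Extreme points and P = 31x1 + 52x2:
  (59/7, 0) → P = 1829/7
  (5, 0) → P = 155
  (5, 3) → P = 311

The optimum lies where 7x1 + 8x2 = 59 and x1 = 5.
Solving simultaneously gives x1 = 5, x2 = 3.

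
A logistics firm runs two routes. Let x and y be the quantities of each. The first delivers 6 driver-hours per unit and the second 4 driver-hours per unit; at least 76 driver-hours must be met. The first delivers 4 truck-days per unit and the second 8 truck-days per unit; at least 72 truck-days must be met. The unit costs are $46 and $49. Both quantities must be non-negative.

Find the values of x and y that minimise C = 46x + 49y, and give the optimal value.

The feasible region is unbounded (it extends along (0, 1), (1, 0)), but C strictly increases along every unbounded feasible direction, so there is no improving ray and the minimum is attained at a vertex.

The binding constraints are 6x + 4y = 76 and 4x + 8y = 72.
Solving simultaneously gives x = 10, y = 4.

x = 10, y = 4, minimum C = 656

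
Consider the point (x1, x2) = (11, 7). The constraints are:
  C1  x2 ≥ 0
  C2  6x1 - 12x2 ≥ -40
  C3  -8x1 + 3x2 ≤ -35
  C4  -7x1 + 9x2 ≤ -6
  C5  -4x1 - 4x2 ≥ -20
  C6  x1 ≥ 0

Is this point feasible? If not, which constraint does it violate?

not feasible — violates C5

Constraint C5: -4x1 - 4x2 = -72, which is not ≥ -20. All other constraints are satisfied.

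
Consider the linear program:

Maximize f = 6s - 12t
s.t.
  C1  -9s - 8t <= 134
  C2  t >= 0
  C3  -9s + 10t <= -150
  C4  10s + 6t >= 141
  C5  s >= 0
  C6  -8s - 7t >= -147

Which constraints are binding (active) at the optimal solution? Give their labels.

C2 and C6

Vertices and f = 6s - 12t:
  (50/3, 0) → f = 100
  (147/8, 0) → f = 441/4
  (2520/143, 123/143) → f = 13644/143

The maximum is at (147/8, 0). Substituting into each constraint, equality holds for C2 and C6; the remaining constraints have slack.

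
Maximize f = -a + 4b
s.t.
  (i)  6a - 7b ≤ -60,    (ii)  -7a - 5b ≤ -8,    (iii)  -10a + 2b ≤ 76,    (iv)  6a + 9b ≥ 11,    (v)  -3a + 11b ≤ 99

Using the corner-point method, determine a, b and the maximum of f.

Feasible corners and f = -a + 4b:
  (-244/79, 468/79) → f = 2116/79
  (11/15, 46/5) → f = 541/15
  (-407/92, 717/92) → f = 3275/92

a = 11/15, b = 46/5, maximum f = 541/15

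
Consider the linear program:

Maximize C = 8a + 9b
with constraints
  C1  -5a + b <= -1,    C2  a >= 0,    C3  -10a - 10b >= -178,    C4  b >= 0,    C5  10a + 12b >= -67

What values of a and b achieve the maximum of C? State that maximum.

a = 47/15, b = 44/3, maximum C = 2356/15

Extreme points and C = 8a + 9b:
  (47/15, 44/3) → C = 2356/15
  (1/5, 0) → C = 8/5
  (89/5, 0) → C = 712/5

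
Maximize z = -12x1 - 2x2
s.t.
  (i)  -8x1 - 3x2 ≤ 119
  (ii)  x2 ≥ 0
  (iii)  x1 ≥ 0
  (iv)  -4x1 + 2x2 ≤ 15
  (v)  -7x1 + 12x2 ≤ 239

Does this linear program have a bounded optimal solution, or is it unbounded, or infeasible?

Extreme points and z = -12x1 - 2x2:
  (0, 0) → z = 0
  (0, 15/2) → z = -15
  (149/17, 851/34) → z = -2639/17
The feasible region has finitely many vertices and no improving ray; the maximum is 0 at (0, 0).

bounded optimum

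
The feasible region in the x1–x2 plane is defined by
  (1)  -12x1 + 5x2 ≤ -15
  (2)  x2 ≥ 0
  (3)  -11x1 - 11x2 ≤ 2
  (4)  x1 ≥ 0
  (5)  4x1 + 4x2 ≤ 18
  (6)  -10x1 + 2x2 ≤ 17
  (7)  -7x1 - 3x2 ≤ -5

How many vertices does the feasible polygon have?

3

Intersecting each pair of boundary lines and keeping only the points that satisfy every inequality leaves:
  (5/4, 0)
  (75/34, 39/17)
  (9/2, 0)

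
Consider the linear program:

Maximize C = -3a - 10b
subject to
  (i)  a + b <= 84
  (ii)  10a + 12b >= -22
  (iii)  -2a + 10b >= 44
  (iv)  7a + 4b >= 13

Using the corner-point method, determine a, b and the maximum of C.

Extreme points and C = -3a - 10b:
  (199/3, 53/3) → C = -1127/3
  (-323/3, 575/3) → C = -4781/3
  (-23/39, 167/39) → C = -1601/39

The binding constraints are -2a + 10b = 44 and 7a + 4b = 13.
Solving simultaneously gives a = -23/39, b = 167/39.

a = -23/39, b = 167/39, maximum C = -1601/39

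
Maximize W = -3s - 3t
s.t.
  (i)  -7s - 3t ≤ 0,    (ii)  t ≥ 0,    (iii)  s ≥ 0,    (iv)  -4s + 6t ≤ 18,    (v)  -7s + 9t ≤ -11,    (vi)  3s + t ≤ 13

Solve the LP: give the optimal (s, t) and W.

s = 11/7, t = 0, maximum W = -33/7

Extreme points and W = -3s - 3t:
  (11/7, 0) → W = -33/7
  (13/3, 0) → W = -13
  (64/17, 29/17) → W = -279/17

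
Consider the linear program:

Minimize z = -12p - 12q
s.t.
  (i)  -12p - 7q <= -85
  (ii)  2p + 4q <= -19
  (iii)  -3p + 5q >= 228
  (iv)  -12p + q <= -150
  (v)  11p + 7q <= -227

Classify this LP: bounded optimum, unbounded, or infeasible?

infeasible

The boundaries -12p - 7q = -85 and 11p + 7q = -227 meet at (312, -3659/7), but that point violates -3p + 5q ≥ 228. Every candidate vertex is excluded by some other constraint, so the feasible region is empty.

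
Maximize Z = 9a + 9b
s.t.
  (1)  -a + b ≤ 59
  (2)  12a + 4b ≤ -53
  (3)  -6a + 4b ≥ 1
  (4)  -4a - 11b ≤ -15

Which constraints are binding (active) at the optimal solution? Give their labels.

(1) and (2)

Vertices and Z = 9a + 9b:
  (-289/16, 655/16) → Z = 1647/8
  (-634/15, 251/15) → Z = -1149/5
  (-643/116, 98/29) → Z = -2259/116

The maximum is at (-289/16, 655/16). Substituting into each constraint, equality holds for (1) and (2); the remaining constraints have slack.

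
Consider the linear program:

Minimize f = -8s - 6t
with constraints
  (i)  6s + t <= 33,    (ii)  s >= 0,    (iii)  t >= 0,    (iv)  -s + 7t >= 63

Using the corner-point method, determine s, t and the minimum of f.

s = 0, t = 33, minimum f = -198

Feasible corners and f = -8s - 6t:
  (0, 33) → f = -198
  (168/43, 411/43) → f = -3810/43
  (0, 9) → f = -54

At the optimal vertex, 6s + t = 33 and s = 0.
Solving simultaneously gives s = 0, t = 33.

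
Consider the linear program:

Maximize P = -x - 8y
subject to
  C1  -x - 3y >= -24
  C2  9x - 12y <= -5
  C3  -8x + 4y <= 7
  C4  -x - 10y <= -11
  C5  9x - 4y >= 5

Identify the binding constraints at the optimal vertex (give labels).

C2 and C5

Extreme points and P = -x - 8y:
  (7, 17/3) → P = -157/3
  (111/31, 211/31) → P = -1799/31
  (10/9, 5/4) → P = -100/9

The maximum is at (10/9, 5/4). Substituting into each constraint, equality holds for C2 and C5; the remaining constraints have slack.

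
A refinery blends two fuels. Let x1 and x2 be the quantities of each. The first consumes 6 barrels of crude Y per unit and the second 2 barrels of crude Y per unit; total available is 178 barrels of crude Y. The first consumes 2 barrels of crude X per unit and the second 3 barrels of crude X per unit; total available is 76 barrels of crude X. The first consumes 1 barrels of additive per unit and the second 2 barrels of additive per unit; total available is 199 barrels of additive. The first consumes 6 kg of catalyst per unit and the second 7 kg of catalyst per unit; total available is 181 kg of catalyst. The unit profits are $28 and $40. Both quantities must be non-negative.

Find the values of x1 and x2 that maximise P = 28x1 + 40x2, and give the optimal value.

x1 = 11/4, x2 = 47/2, maximum P = 1017

Corner points and P = 28x1 + 40x2:
  (0, 0) → P = 0
  (0, 76/3) → P = 3040/3
  (89/3, 0) → P = 2492/3
  (442/15, 3/5) → P = 12736/15
  (11/4, 47/2) → P = 1017

The optimum lies where 2x1 + 3x2 = 76 and 6x1 + 7x2 = 181.
Solving simultaneously gives x1 = 11/4, x2 = 47/2.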